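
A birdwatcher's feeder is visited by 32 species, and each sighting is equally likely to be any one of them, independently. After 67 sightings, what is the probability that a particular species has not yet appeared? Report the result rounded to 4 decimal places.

0.1192

Each sighting misses the fixed species with probability (32-1)/32 = 31/32, independently.
P(still missing after 67) = (31/32)^67 = 0.11917.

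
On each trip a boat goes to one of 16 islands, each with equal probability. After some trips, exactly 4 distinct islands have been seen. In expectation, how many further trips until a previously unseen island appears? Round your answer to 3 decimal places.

Each trip yields a new island with probability (16-4)/16 = 12/16, so the wait is geometric with mean 16/12.
E = 16/12 = 1.3333.

1.333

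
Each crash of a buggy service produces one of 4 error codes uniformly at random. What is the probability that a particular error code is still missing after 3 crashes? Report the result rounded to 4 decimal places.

Each crash misses the fixed error code with probability (4-1)/4 = 3/4, independently.
P(still missing after 3) = (3/4)^3 = 0.42188.

0.4219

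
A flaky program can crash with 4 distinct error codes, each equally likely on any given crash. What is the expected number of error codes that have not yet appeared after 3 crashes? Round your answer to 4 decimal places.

For each error code, P(unseen after 3) = (3/4)^3 = 0.42188.
By linearity of expectation, E[unseen] = 4·(3/4)^3 = 1.68750.

1.6875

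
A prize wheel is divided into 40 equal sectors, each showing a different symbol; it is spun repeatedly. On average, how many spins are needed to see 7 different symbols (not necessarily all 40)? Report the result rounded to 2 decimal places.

7.59

Going from k to k+1 distinct takes a geometric number of spins with mean 40/(40-k).
Sum over k = 0,...,6: E = 40/40 + 40/39 + 40/38 + ... + 40/35 + 40/34 = 7.590.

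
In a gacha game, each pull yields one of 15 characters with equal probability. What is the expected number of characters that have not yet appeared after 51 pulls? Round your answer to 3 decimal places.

0.445

For each character, P(unseen after 51) = (14/15)^51 = 0.0296.
By linearity of expectation, E[unseen] = 15·(14/15)^51 = 0.4446.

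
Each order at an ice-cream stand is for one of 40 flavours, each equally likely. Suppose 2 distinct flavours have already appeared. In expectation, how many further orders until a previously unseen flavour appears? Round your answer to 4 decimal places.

Each order yields a new flavour with probability (40-2)/40 = 38/40, so the wait is geometric with mean 40/38.
E = 40/38 = 1.05263.

1.0526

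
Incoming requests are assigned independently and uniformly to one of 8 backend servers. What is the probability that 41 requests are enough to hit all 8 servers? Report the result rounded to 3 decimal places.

0.967

By inclusion–exclusion over which servers are missing,
P(all seen) = Σ_{j=0}^{8} (-1)^j C(8,j)((8-j)/8)^41
= 1.0000 - 0.0335 + 0.0002 - 0.0000 + 0.0000 - 0.0000 + 0.0000 - 0.0000 + 0.0000
= 0.9667.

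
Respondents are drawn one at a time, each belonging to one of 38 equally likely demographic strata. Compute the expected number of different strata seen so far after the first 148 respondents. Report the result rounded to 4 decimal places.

37.2661

For each stratum, P(seen in 148 respondents) = 1 - (37/38)^148 = 0.98069.
By linearity of expectation, E[distinct seen] = 38·(1 - (37/38)^148) = 37.26605.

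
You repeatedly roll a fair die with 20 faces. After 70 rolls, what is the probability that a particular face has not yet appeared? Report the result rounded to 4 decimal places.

0.0276

On each roll the fixed face fails to appear with probability 19/20.
P(still missing after 70) = (19/20)^70 = 0.02758.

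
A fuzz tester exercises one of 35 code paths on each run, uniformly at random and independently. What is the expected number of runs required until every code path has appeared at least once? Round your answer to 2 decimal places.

145.14

The wait to go from k to k+1 distinct code paths is geometric with mean 35/(35-k).
E[T] = 35/35 + 35/34 + 35/33 + ... + 35/2 + 35/1 = 35·H_{35}.
H_{35} = 4.147, so E[T] = 145.137.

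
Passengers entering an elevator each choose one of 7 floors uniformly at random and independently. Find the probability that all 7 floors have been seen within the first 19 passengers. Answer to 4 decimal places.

By inclusion–exclusion over which floors are missing,
P(all seen) = Σ_{j=0}^{7} (-1)^j C(7,j)((7-j)/7)^19
= 1.00000 - 0.37420 + 0.03514 - 0.00084 + 0.00000 - 0.00000 + 0.00000 - 0.00000
= 0.66009.

0.6601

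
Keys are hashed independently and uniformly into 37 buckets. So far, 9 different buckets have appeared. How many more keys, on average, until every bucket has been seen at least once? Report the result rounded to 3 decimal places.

145.305

With k distinct buckets already seen, the next new one takes an expected 37/(37-k) keys.
Sum over k = 9,...,36: E = 37/28 + 37/27 + 37/26 + ... + 37/2 + 37/1 = 145.3053.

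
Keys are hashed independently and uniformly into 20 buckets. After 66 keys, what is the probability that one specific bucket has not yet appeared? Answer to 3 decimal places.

Each key misses the fixed bucket with probability (20-1)/20 = 19/20, independently.
P(still missing after 66) = (19/20)^66 = 0.0339.

0.034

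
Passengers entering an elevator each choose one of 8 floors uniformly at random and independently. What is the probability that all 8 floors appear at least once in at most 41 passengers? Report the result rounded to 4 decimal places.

By inclusion–exclusion over which floors are missing,
P(all seen) = Σ_{j=0}^{8} (-1)^j C(8,j)((8-j)/8)^41
= 1.00000 - 0.03353 + 0.00021 - 0.00000 + 0.00000 - 0.00000 + 0.00000 - 0.00000 + 0.00000
= 0.96668.

0.9667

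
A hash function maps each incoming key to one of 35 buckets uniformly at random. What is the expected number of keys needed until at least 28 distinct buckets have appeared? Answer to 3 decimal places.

With k distinct buckets already seen, the next new one arrives after an expected 35/(35-k) keys.
Sum over k = 0,...,27: E = 35/35 + 35/34 + 35/33 + ... + 35/9 + 35/8 = 54.3873.

54.387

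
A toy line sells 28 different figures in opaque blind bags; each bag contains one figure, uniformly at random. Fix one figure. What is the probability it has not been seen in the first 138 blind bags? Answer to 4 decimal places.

On each blind bag the fixed figure fails to appear with probability 27/28.
P(still missing after 138) = (27/28)^138 = 0.00661.

0.0066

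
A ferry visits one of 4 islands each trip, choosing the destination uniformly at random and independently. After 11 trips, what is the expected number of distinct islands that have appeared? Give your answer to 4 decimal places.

For each island, P(seen in 11 trips) = 1 - (3/4)^11 = 0.95776.
By linearity of expectation, E[distinct seen] = 4·(1 - (3/4)^11) = 3.83106.

3.8311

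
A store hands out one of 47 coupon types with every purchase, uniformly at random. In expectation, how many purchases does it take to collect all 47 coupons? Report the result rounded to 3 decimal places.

208.584

The wait to go from k to k+1 distinct coupons is geometric with mean 47/(47-k).
E[T] = 47/47 + 47/46 + 47/45 + ... + 47/2 + 47/1 = 47·H_{47}.
H_{47} = 4.4380, so E[T] = 208.5843.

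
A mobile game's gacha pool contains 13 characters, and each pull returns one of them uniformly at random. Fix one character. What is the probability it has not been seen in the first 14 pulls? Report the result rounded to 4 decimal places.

On each pull the fixed character fails to appear with probability 12/13.
P(still missing after 14) = (12/13)^14 = 0.32608.

0.3261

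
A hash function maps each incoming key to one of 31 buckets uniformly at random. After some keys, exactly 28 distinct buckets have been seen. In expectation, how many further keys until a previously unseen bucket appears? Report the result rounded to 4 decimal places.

Each key yields a new bucket with probability (31-28)/31 = 3/31, so the wait is geometric with mean 31/3.
E = 31/3 = 10.33333.

10.3333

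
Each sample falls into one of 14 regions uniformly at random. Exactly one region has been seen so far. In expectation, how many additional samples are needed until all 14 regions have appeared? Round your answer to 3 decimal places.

44.522

With k distinct regions already seen, the next new one takes an expected 14/(14-k) samples.
Sum over k = 1,...,13: E = 14/13 + 14/12 + 14/11 + ... + 14/2 + 14/1 = 44.5219.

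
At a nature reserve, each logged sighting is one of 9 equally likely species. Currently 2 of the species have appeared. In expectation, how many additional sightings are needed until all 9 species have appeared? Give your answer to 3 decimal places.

With k distinct species already seen, the next new one takes an expected 9/(9-k) sightings.
Sum over k = 2,...,8: E = 9/7 + 9/6 + 9/5 + ... + 9/2 + 9/1 = 23.3357.

23.336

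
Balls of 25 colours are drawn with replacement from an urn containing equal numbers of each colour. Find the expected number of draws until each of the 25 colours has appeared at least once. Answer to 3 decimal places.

95.399

Split into phases: going from k distinct to k+1 distinct takes on average 25/(25-k) draws.
E[T] = 25/25 + 25/24 + 25/23 + ... + 25/2 + 25/1 = 25·H_{25}.
H_{25} = 3.8160, so E[T] = 95.3990.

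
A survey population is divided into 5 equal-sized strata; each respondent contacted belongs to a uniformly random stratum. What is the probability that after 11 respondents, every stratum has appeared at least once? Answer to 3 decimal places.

0.606

Let A_i be the event that stratum i is missing after 11 respondents. By inclusion–exclusion on the A_i,
P(all seen) = Σ_{j=0}^{5} (-1)^j C(5,j)((5-j)/5)^11
= 1.0000 - 0.4295 + 0.0363 - 0.0004 + 0.0000 - 0.0000
= 0.6064.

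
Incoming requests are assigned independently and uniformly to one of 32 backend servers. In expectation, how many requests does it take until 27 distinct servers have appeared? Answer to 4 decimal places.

56.8052

Going from k to k+1 distinct takes a geometric number of requests with mean 32/(32-k).
Sum over k = 0,...,26: E = 32/32 + 32/31 + 32/30 + ... + 32/7 + 32/6 = 56.80518.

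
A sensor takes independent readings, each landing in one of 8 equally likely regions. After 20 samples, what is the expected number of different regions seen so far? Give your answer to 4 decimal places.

7.4463

For each region, P(seen in 20 samples) = 1 - (7/8)^20 = 0.93079.
By linearity of expectation, E[distinct seen] = 8·(1 - (7/8)^20) = 7.44633.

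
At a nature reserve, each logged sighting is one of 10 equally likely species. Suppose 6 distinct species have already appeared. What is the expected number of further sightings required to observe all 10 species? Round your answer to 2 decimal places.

From k distinct to k+1 distinct takes on average 10/(10-k) sightings.
Sum over k = 6,...,9: E = 10/4 + 10/3 + 10/2 + 10/1 = 20.833.

20.83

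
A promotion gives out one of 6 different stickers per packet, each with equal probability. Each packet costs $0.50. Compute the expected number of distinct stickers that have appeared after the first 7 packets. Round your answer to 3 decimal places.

For each sticker, P(seen in 7 packets) = 1 - (5/6)^7 = 0.7209.
By linearity of expectation, E[distinct seen] = 6·(1 - (5/6)^7) = 4.3255.

4.326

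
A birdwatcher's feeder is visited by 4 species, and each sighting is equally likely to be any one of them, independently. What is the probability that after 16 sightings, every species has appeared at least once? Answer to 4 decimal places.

Let A_i be the event that species i is missing after 16 sightings. By inclusion–exclusion on the A_i,
P(all seen) = Σ_{j=0}^{4} (-1)^j C(4,j)((4-j)/4)^16
= 1.00000 - 0.04009 + 0.00009 - 0.00000 + 0.00000
= 0.96000.

0.9600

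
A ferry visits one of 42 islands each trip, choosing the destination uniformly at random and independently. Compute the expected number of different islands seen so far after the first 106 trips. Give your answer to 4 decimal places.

38.7348

For each island, P(seen in 106 trips) = 1 - (41/42)^106 = 0.92226.
By linearity of expectation, E[distinct seen] = 42·(1 - (41/42)^106) = 38.73477.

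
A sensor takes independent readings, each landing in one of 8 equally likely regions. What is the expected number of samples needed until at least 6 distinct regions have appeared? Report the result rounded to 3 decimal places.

9.743

With k distinct regions already seen, the next new one arrives after an expected 8/(8-k) samples.
Sum over k = 0,...,5: E = 8/8 + 8/7 + 8/6 + 8/5 + 8/4 + 8/3 = 9.7429.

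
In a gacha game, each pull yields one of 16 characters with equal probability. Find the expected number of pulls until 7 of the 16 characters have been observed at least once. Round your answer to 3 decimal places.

8.828

Going from k to k+1 distinct takes a geometric number of pulls with mean 16/(16-k).
Sum over k = 0,...,6: E = 16/16 + 16/15 + 16/14 + ... + 16/11 + 16/10 = 8.8282.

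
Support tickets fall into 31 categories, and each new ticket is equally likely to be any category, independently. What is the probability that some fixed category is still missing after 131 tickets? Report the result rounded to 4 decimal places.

0.0136

Each ticket misses the fixed category with probability (31-1)/31 = 30/31, independently.
P(still missing after 131) = (30/31)^131 = 0.01363.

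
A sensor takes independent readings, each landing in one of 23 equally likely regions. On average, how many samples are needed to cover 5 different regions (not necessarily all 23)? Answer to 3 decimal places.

5.501

With k distinct regions already seen, the next new one arrives after an expected 23/(23-k) samples.
Sum over k = 0,...,4: E = 23/23 + 23/22 + 23/21 + 23/20 + 23/19 = 5.5012.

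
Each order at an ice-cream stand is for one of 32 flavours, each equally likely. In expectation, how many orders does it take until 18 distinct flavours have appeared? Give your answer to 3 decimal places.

25.822

With k distinct flavours already seen, the next new one arrives after an expected 32/(32-k) orders.
Sum over k = 0,...,17: E = 32/32 + 32/31 + 32/30 + ... + 32/16 + 32/15 = 25.8219.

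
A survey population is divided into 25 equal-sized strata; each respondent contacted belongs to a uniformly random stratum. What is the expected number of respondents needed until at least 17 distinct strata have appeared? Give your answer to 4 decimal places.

27.4525

Going from k to k+1 distinct takes a geometric number of respondents with mean 25/(25-k).
Sum over k = 0,...,16: E = 25/25 + 25/24 + 25/23 + ... + 25/10 + 25/9 = 27.45253.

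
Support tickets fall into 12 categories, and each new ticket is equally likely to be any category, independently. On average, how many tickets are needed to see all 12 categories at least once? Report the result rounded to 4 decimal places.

37.2385

The wait to go from k to k+1 distinct categories is geometric with mean 12/(12-k).
E[T] = 12/12 + 12/11 + 12/10 + ... + 12/2 + 12/1 = 12·H_{12}.
H_{12} = 3.10321, so E[T] = 37.23853.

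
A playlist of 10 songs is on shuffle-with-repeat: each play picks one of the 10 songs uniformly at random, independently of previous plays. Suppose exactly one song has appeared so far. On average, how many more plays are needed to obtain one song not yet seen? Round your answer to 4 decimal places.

1.1111

The number of plays until the next new song is geometric with success probability 9/10, so its mean is 10/9.
E = 10/9 = 1.11111.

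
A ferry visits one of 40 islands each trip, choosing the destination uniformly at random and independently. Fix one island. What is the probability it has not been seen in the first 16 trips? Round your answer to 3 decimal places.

0.667

Each trip misses the fixed island with probability (40-1)/40 = 39/40, independently.
P(still missing after 16) = (39/40)^16 = 0.6669.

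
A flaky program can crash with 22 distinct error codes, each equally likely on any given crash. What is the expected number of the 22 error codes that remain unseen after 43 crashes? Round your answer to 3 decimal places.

2.976

For each error code, P(unseen after 43) = (21/22)^43 = 0.1353.
By linearity of expectation, E[unseen] = 22·(21/22)^43 = 2.9763.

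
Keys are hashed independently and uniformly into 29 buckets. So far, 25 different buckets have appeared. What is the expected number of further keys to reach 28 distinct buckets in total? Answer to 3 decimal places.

31.417

With k distinct buckets already seen, the next new one takes an expected 29/(29-k) keys.
Sum over k = 25,...,27: E = 29/4 + 29/3 + 29/2 = 31.4167.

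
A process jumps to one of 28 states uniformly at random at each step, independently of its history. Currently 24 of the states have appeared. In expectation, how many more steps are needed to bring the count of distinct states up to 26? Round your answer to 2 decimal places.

From k distinct to k+1 distinct takes on average 28/(28-k) steps.
Sum over k = 24,...,25: E = 28/4 + 28/3 = 16.333.

16.33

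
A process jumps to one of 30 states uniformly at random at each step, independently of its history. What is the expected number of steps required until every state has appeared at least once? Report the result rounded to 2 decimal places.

119.85

Split into phases: going from k distinct to k+1 distinct takes on average 30/(30-k) steps.
E[T] = 30/30 + 30/29 + 30/28 + ... + 30/2 + 30/1 = 30·H_{30}.
H_{30} = 3.995, so E[T] = 119.850.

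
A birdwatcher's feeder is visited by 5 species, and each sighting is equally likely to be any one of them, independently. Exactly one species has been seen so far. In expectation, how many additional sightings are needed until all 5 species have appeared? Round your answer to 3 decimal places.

10.417

With k distinct species already seen, the next new one takes an expected 5/(5-k) sightings.
Sum over k = 1,...,4: E = 5/4 + 5/3 + 5/2 + 5/1 = 10.4167.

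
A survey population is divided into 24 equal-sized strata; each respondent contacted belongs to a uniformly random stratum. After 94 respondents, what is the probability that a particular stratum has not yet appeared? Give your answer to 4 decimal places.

0.0183

Each respondent misses the fixed stratum with probability (24-1)/24 = 23/24, independently.
P(still missing after 94) = (23/24)^94 = 0.01830.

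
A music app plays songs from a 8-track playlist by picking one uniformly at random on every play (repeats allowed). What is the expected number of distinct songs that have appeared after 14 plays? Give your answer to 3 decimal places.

For each song, P(seen in 14 plays) = 1 - (7/8)^14 = 0.8458.
By linearity of expectation, E[distinct seen] = 8·(1 - (7/8)^14) = 6.7663.

6.766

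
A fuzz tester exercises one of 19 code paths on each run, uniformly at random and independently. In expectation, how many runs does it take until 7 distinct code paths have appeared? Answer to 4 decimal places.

With k distinct code paths already seen, the next new one arrives after an expected 19/(19-k) runs.
Sum over k = 0,...,6: E = 19/19 + 19/18 + 19/17 + ... + 19/14 + 19/13 = 8.44605.

8.4461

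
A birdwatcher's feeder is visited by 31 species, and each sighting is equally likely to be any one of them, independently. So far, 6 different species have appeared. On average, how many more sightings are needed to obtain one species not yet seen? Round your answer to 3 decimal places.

Each sighting yields a new species with probability (31-6)/31 = 25/31, so the wait is geometric with mean 31/25.
E = 31/25 = 1.2400.

1.240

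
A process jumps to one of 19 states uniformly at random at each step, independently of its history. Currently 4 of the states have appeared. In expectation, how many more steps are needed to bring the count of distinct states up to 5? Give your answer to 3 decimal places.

From k distinct to k+1 distinct takes on average 19/(19-k) steps.
Only the k = 4 term is needed: E = 19/15 = 1.2667.

1.267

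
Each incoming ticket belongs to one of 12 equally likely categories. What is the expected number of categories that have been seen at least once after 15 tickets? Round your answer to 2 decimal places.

For each category, P(seen in 15 tickets) = 1 - (11/12)^15 = 0.729.
By linearity of expectation, E[distinct seen] = 12·(1 - (11/12)^15) = 8.746.

8.75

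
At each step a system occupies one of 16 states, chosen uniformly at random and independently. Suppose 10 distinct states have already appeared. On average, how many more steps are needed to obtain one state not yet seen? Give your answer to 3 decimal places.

2.667

The number of steps until the next new state is geometric with success probability 6/16, so its mean is 16/6.
E = 16/6 = 2.6667.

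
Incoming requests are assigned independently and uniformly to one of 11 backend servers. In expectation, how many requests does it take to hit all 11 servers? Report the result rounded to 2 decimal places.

After k distinct servers have appeared, the next request gives a new one with probability (11-k)/11, so the expected wait for the (k+1)-th is 11/(11-k).
E[T] = 11/11 + 11/10 + 11/9 + ... + 11/2 + 11/1 = 11·H_{11}.
H_{11} = 3.020, so E[T] = 33.219.

33.22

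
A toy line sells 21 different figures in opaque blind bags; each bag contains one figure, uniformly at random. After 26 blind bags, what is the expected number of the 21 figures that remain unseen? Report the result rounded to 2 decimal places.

For each figure, P(unseen after 26) = (20/21)^26 = 0.281.
By linearity of expectation, E[unseen] = 21·(20/21)^26 = 5.906.

5.91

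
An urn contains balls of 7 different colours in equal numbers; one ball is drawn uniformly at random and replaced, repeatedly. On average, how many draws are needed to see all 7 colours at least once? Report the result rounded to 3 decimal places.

Split into phases: going from k distinct to k+1 distinct takes on average 7/(7-k) draws.
E[T] = 7/7 + 7/6 + 7/5 + ... + 7/2 + 7/1 = 7·H_{7}.
H_{7} = 2.5929, so E[T] = 18.1500.

18.150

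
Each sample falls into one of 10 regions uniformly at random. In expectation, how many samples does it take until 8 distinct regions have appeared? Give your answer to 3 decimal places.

Going from k to k+1 distinct takes a geometric number of samples with mean 10/(10-k).
Sum over k = 0,...,7: E = 10/10 + 10/9 + 10/8 + ... + 10/4 + 10/3 = 14.2897.

14.290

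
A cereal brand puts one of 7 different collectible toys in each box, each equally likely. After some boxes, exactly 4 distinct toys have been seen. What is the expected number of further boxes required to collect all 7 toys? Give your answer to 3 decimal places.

From k distinct to k+1 distinct takes on average 7/(7-k) boxes.
Sum over k = 4,...,6: E = 7/3 + 7/2 + 7/1 = 12.8333.

12.833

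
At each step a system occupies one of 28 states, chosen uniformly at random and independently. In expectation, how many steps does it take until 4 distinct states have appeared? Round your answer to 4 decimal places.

4.2340

Going from k to k+1 distinct takes a geometric number of steps with mean 28/(28-k).
Sum over k = 0,...,3: E = 28/28 + 28/27 + 28/26 + 28/25 = 4.23396.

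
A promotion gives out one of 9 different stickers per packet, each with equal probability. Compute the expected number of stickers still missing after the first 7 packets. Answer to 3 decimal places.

3.946

For each sticker, P(unseen after 7) = (8/9)^7 = 0.4385.
By linearity of expectation, E[unseen] = 9·(8/9)^7 = 3.9462.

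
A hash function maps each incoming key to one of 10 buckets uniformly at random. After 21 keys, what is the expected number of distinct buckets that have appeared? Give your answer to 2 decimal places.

8.91

For each bucket, P(seen in 21 keys) = 1 - (9/10)^21 = 0.891.
By linearity of expectation, E[distinct seen] = 10·(1 - (9/10)^21) = 8.906.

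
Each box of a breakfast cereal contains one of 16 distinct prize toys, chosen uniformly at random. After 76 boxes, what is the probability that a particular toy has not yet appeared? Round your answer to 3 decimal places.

Each box misses the fixed toy with probability (16-1)/16 = 15/16, independently.
P(still missing after 76) = (15/16)^76 = 0.0074.

0.007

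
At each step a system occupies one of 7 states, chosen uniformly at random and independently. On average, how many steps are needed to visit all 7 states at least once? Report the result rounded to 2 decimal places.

Split into phases: going from k distinct to k+1 distinct takes on average 7/(7-k) steps.
E[T] = 7/7 + 7/6 + 7/5 + ... + 7/2 + 7/1 = 7·H_{7}.
H_{7} = 2.593, so E[T] = 18.150.

18.15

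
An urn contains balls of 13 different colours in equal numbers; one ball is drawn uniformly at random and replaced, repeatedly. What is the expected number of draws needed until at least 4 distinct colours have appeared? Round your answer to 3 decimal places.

4.565

With k distinct colours already seen, the next new one arrives after an expected 13/(13-k) draws.
Sum over k = 0,...,3: E = 13/13 + 13/12 + 13/11 + 13/10 = 4.5652.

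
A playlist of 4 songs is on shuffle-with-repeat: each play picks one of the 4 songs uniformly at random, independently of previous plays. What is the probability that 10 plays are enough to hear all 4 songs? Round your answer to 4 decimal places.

By inclusion–exclusion over which songs are missing,
P(all seen) = Σ_{j=0}^{4} (-1)^j C(4,j)((4-j)/4)^10
= 1.00000 - 0.22525 + 0.00586 - 0.00000 + 0.00000
= 0.78060.

0.7806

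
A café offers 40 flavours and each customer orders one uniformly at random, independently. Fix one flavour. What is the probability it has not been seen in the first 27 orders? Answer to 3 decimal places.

0.505

On each order the fixed flavour fails to appear with probability 39/40.
P(still missing after 27) = (39/40)^27 = 0.5048.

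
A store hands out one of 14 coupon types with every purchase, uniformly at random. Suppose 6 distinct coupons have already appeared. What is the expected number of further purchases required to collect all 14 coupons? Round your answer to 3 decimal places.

38.050

With k distinct coupons already seen, the next new one takes an expected 14/(14-k) purchases.
Sum over k = 6,...,13: E = 14/8 + 14/7 + 14/6 + ... + 14/2 + 14/1 = 38.0500.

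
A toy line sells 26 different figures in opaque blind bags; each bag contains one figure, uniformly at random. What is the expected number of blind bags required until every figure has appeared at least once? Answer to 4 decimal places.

100.2149

After k distinct figures have appeared, the next blind bag gives a new one with probability (26-k)/26, so the expected wait for the (k+1)-th is 26/(26-k).
E[T] = 26/26 + 26/25 + 26/24 + ... + 26/2 + 26/1 = 26·H_{26}.
H_{26} = 3.85442, so E[T] = 100.21491.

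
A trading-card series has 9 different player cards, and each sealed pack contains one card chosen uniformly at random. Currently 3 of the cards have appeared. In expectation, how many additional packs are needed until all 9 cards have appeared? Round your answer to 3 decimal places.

22.050

With k distinct cards already seen, the next new one takes an expected 9/(9-k) packs.
Sum over k = 3,...,8: E = 9/6 + 9/5 + 9/4 + 9/3 + 9/2 + 9/1 = 22.0500.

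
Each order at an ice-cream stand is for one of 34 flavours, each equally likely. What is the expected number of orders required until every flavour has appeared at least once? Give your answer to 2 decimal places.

140.02

After k distinct flavours have appeared, the next order gives a new one with probability (34-k)/34, so the expected wait for the (k+1)-th is 34/(34-k).
E[T] = 34/34 + 34/33 + 34/32 + ... + 34/2 + 34/1 = 34·H_{34}.
H_{34} = 4.118, so E[T] = 140.019.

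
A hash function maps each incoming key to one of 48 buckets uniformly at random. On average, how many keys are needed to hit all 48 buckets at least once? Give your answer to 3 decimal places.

The wait to go from k to k+1 distinct buckets is geometric with mean 48/(48-k).
E[T] = 48/48 + 48/47 + 48/46 + ... + 48/2 + 48/1 = 48·H_{48}.
H_{48} = 4.4588, so E[T] = 214.0223.

214.022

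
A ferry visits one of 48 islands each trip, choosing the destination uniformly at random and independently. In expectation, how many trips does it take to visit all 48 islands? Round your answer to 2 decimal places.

The wait to go from k to k+1 distinct islands is geometric with mean 48/(48-k).
E[T] = 48/48 + 48/47 + 48/46 + ... + 48/2 + 48/1 = 48·H_{48}.
H_{48} = 4.459, so E[T] = 214.022.

214.02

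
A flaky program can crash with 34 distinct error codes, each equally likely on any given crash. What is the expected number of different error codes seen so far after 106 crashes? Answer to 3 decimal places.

For each error code, P(seen in 106 crashes) = 1 - (33/34)^106 = 0.9578.
By linearity of expectation, E[distinct seen] = 34·(1 - (33/34)^106) = 32.5639.

32.564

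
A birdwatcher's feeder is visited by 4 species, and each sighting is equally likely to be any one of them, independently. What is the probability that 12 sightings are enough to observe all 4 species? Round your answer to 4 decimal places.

0.8748

Let A_i be the event that species i is missing after 12 sightings. By inclusion–exclusion on the A_i,
P(all seen) = Σ_{j=0}^{4} (-1)^j C(4,j)((4-j)/4)^12
= 1.00000 - 0.12671 + 0.00146 - 0.00000 + 0.00000
= 0.87476.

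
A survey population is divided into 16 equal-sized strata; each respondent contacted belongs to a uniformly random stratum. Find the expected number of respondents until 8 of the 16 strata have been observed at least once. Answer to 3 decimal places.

Going from k to k+1 distinct takes a geometric number of respondents with mean 16/(16-k).
Sum over k = 0,...,7: E = 16/16 + 16/15 + 16/14 + ... + 16/10 + 16/9 = 10.6059.

10.606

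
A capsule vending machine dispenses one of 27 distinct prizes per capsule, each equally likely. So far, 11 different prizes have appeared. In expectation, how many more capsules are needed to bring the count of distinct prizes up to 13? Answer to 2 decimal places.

The wait to go from k to k+1 distinct prizes is geometric with mean 27/(27-k).
Sum over k = 11,...,12: E = 27/16 + 27/15 = 3.488.

3.49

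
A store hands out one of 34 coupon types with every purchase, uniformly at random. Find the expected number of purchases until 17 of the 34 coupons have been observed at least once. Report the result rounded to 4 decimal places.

With k distinct coupons already seen, the next new one arrives after an expected 34/(34-k) purchases.
Sum over k = 0,...,16: E = 34/34 + 34/33 + 34/32 + ... + 34/19 + 34/18 = 23.07435.

23.0744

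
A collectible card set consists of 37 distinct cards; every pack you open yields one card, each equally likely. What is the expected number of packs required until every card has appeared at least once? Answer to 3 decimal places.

Split into phases: going from k distinct to k+1 distinct takes on average 37/(37-k) packs.
E[T] = 37/37 + 37/36 + 37/35 + ... + 37/2 + 37/1 = 37·H_{37}.
H_{37} = 4.2016, so E[T] = 155.4587.

155.459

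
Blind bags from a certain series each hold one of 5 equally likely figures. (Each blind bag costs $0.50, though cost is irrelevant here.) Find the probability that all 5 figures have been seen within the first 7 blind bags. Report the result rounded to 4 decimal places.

0.2150

By inclusion–exclusion over which figures are missing,
P(all seen) = Σ_{j=0}^{5} (-1)^j C(5,j)((5-j)/5)^7
= 1.00000 - 1.04858 + 0.27994 - 0.01638 + 0.00006 - 0.00000
= 0.21504.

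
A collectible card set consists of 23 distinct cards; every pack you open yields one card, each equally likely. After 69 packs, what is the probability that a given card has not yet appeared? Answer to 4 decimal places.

Each pack misses the fixed card with probability (23-1)/23 = 22/23, independently.
P(still missing after 69) = (22/23)^69 = 0.04655.

0.0466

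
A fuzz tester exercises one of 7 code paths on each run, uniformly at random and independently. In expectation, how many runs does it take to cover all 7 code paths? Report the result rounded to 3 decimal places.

18.150

The wait to go from k to k+1 distinct code paths is geometric with mean 7/(7-k).
E[T] = 7/7 + 7/6 + 7/5 + ... + 7/2 + 7/1 = 7·H_{7}.
H_{7} = 2.5929, so E[T] = 18.1500.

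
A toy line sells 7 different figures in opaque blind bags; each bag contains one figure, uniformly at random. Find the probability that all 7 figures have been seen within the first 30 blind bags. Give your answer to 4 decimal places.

0.9322

By inclusion–exclusion over which figures are missing,
P(all seen) = Σ_{j=0}^{7} (-1)^j C(7,j)((7-j)/7)^30
= 1.00000 - 0.06866 + 0.00087 - 0.00000 + 0.00000 - 0.00000 + 0.00000 - 0.00000
= 0.93221.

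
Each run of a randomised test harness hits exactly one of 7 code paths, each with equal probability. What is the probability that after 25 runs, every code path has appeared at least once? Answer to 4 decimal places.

By inclusion–exclusion over which code paths are missing,
P(all seen) = Σ_{j=0}^{7} (-1)^j C(7,j)((7-j)/7)^25
= 1.00000 - 0.14840 + 0.00467 - 0.00003 + 0.00000 - 0.00000 + 0.00000 - 0.00000
= 0.85624.

0.8562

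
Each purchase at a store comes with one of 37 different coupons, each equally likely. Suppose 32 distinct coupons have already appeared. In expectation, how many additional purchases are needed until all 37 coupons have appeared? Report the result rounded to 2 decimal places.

The wait to go from k to k+1 distinct coupons is geometric with mean 37/(37-k).
Sum over k = 32,...,36: E = 37/5 + 37/4 + 37/3 + 37/2 + 37/1 = 84.483.

84.48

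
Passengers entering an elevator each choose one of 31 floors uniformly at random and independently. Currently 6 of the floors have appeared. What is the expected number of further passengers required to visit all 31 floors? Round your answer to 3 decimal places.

From k distinct to k+1 distinct takes on average 31/(31-k) passengers.
Sum over k = 6,...,30: E = 31/25 + 31/24 + 31/23 + ... + 31/2 + 31/1 = 118.2947.

118.295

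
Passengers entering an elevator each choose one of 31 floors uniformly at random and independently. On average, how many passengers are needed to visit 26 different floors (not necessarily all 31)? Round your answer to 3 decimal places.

54.061

With k distinct floors already seen, the next new one arrives after an expected 31/(31-k) passengers.
Sum over k = 0,...,25: E = 31/31 + 31/30 + 31/29 + ... + 31/7 + 31/6 = 54.0613.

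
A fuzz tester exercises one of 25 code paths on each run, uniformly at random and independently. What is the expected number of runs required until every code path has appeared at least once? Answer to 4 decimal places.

After k distinct code paths have appeared, the next run gives a new one with probability (25-k)/25, so the expected wait for the (k+1)-th is 25/(25-k).
E[T] = 25/25 + 25/24 + 25/23 + ... + 25/2 + 25/1 = 25·H_{25}.
H_{25} = 3.81596, so E[T] = 95.39895.

95.3990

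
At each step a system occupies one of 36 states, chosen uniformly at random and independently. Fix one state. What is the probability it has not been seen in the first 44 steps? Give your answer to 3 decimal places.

0.290

On each step the fixed state fails to appear with probability 35/36.
P(still missing after 44) = (35/36)^44 = 0.2895.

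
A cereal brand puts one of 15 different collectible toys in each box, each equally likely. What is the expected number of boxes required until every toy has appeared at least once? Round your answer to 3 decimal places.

49.773

After k distinct toys have appeared, the next box gives a new one with probability (15-k)/15, so the expected wait for the (k+1)-th is 15/(15-k).
E[T] = 15/15 + 15/14 + 15/13 + ... + 15/2 + 15/1 = 15·H_{15}.
H_{15} = 3.3182, so E[T] = 49.7734.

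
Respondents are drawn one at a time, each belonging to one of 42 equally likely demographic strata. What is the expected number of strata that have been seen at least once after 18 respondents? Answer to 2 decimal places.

For each stratum, P(seen in 18 respondents) = 1 - (41/42)^18 = 0.352.
By linearity of expectation, E[distinct seen] = 42·(1 - (41/42)^18) = 14.781.

14.78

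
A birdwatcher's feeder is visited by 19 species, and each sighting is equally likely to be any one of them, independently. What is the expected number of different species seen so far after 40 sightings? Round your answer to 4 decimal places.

16.8147

For each species, P(seen in 40 sightings) = 1 - (18/19)^40 = 0.88498.
By linearity of expectation, E[distinct seen] = 19·(1 - (18/19)^40) = 16.81471.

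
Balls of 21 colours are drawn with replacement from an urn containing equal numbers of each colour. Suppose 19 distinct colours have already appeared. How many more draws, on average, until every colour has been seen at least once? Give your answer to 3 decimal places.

With k distinct colours already seen, the next new one takes an expected 21/(21-k) draws.
Sum over k = 19,...,20: E = 21/2 + 21/1 = 31.5000.

31.500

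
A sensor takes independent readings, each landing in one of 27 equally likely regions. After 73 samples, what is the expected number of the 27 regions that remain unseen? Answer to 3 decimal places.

For each region, P(unseen after 73) = (26/27)^73 = 0.0636.
By linearity of expectation, E[unseen] = 27·(26/27)^73 = 1.7174.

1.717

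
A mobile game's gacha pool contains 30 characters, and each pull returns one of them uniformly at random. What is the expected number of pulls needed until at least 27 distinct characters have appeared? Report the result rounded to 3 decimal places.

64.850

With k distinct characters already seen, the next new one arrives after an expected 30/(30-k) pulls.
Sum over k = 0,...,26: E = 30/30 + 30/29 + 30/28 + ... + 30/5 + 30/4 = 64.8496.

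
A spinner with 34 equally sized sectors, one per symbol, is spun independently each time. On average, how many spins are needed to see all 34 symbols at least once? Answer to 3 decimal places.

140.019

The wait to go from k to k+1 distinct symbols is geometric with mean 34/(34-k).
E[T] = 34/34 + 34/33 + 34/32 + ... + 34/2 + 34/1 = 34·H_{34}.
H_{34} = 4.1182, so E[T] = 140.0191.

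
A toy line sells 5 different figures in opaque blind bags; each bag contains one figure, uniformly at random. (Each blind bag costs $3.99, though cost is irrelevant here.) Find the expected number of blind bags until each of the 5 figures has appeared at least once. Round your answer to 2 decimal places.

Split into phases: going from k distinct to k+1 distinct takes on average 5/(5-k) blind bags.
E[T] = 5/5 + 5/4 + 5/3 + 5/2 + 5/1 = 5·H_{5}.
H_{5} = 2.283, so E[T] = 11.417.

11.42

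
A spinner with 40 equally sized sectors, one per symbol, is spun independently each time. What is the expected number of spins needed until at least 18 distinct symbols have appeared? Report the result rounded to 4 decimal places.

23.5092

With k distinct symbols already seen, the next new one arrives after an expected 40/(40-k) spins.
Sum over k = 0,...,17: E = 40/40 + 40/39 + 40/38 + ... + 40/24 + 40/23 = 23.50919.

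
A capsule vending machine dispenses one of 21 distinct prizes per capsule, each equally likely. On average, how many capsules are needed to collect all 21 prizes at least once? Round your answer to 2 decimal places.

Split into phases: going from k distinct to k+1 distinct takes on average 21/(21-k) capsules.
E[T] = 21/21 + 21/20 + 21/19 + ... + 21/2 + 21/1 = 21·H_{21}.
H_{21} = 3.645, so E[T] = 76.553.

76.55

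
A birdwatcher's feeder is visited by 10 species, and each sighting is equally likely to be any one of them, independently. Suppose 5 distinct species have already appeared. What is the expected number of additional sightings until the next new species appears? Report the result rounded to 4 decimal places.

The number of sightings until the next new species is geometric with success probability 5/10, so its mean is 10/5.
E = 10/5 = 2.00000.

2.0000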